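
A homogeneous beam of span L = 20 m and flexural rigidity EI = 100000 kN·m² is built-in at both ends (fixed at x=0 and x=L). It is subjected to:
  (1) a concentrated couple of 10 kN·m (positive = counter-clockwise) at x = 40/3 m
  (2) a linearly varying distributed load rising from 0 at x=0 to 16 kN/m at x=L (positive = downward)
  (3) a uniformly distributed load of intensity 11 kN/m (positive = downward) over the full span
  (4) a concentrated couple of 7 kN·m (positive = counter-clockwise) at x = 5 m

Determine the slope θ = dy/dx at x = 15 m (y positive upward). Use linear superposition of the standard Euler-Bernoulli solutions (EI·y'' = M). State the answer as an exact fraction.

Load 1 — applied couple M₀=10 kN·m at a=40/3 m (b=L-a=20/3):
  θ_1 = (R_Ax²/2 - M_Ax - M₀(x-a))/EI  [x>a] with R_A=2/3, M_A=10/3 = ((2/3)·15²/2 - (10/3)·15 - 10·(15-(40/3)))/100000 = 1/12000 rad
Load 2 — triangular load w₀=16 kN/m (0→w₀ over full span):
  θ_2 = -w₀(2x(L-x)(L-2x)(x+2L)+x²(L-x)²)/(120LEI) = -16·(2·15·(20-15)·(20-2·15)·(15+2·20)+15²·(20-15)²)/(120·20·100000) = 41/8000 rad
Load 3 — uniform load w=11 kN/m over full span:
  θ_3 = -wx(L-x)(L-2x)/(12EI) = -11·15·(20-15)·(20-2·15)/(12·100000) = 11/1600 rad
Load 4 — applied couple M₀=7 kN·m at a=5 m (b=L-a=15):
  θ_4 = (R_Ax²/2 - M_Ax - M₀(x-a))/EI  [x>a] with R_A=63/160, M_A=-21/16 = ((63/160)·15²/2 - (-21/16)·15 - 7·(15-5))/100000 = -77/1280000 rad
Superposition: θ = Σ θ_i = 46169/3840000 rad ≈ 0.012023 rad

θ(15) = 46169/3840000 rad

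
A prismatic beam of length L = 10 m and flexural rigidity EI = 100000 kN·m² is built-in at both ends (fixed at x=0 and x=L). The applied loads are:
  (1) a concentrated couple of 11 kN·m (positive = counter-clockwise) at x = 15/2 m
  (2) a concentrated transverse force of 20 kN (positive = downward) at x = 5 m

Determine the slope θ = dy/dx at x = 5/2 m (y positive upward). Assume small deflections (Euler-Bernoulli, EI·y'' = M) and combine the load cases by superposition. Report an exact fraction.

θ(5/2) = -921/2560000 rad

Load 1 — applied couple M₀=11 kN·m at a=15/2 m (b=L-a=5/2):
  θ_1 = (R_Ax²/2 - M_Ax)/EI  [x≤a] with R_A=99/80, M_A=55/16 = ((99/80)·(5/2)²/2 - (55/16)·(5/2))/100000 = -121/2560000 rad
Load 2 — point force P=20 kN at a=5 m (b=L-a=5):
  θ_2 = -Pb²x(2aL-(3a+b)x)/(2L³EI)  [x≤a] = -20·5²·(5/2)·(2·5·10-(3·5+5)·(5/2))/(2·10³·100000) = -1/3200 rad
Superposition: θ = Σ θ_i = -921/2560000 rad ≈ -0.000360 rad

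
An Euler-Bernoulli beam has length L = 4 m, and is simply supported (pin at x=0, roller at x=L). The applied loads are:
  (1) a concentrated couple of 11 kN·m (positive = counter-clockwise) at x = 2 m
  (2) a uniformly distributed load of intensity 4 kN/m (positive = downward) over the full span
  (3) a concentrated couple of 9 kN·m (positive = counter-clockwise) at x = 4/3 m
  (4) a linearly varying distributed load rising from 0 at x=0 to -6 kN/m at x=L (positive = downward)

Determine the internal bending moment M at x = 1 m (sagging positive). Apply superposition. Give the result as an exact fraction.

M(1) = 29/4 kN·m

Load 1 — applied couple M₀=11 kN·m at a=2 m (b=L-a=2):
  M_1 = M₀x/L  [x≤a] = 11·1/4 = 11/4 kN·m
Load 2 — uniform load w=4 kN/m over full span:
  M_2 = wx(L-x)/2 = 4·1·(4-1)/2 = 6 kN·m
Load 3 — applied couple M₀=9 kN·m at a=4/3 m (b=L-a=8/3):
  M_3 = M₀x/L  [x≤a] = 9·1/4 = 9/4 kN·m
Load 4 — triangular load w₀=-6 kN/m (0→w₀ over full span):
  M_4 = w₀Lx/6 - w₀x³/(6L) = (-6)·4·1/6 - (-6)·1³/(6·4) = -15/4 kN·m
Superposition: M = Σ M_i = 29/4 kN·m ≈ 7.250000 kN·m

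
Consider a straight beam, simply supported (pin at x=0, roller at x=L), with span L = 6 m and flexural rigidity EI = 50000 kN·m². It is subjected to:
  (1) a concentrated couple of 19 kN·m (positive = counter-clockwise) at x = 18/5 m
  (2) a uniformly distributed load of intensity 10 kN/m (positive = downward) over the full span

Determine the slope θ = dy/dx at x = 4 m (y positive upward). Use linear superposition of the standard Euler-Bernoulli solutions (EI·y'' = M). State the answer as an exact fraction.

θ(4) = 3839/3750000 rad

Load 1 — applied couple M₀=19 kN·m at a=18/5 m (b=L-a=12/5):
  θ_1 = (M₀x²/(2L)-M₀(x-a)+C₁)/EI  [x>a] with C₁=M₀(3b²-L²)/(6L)=-247/25 = (19·4²/(2·6)-19·(4-(18/5))+(-247/25))/50000 = 589/3750000 rad
Load 2 — uniform load w=10 kN/m over full span:
  θ_2 = -w(L³-6Lx²+4x³)/(24EI) = -10·(6³-6·6·4²+4·4³)/(24·50000) = 13/15000 rad
Superposition: θ = Σ θ_i = 3839/3750000 rad ≈ 0.001024 rad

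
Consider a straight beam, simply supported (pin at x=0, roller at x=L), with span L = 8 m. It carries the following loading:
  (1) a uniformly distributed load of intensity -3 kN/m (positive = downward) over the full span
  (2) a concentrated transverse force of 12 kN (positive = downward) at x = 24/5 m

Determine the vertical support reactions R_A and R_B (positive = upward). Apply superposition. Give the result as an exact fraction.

R_A = -36/5 kN, R_B = -24/5 kN

Load 1 — uniform load w=-3 kN/m over full span:
  R_A = wL/2 = (-3)·8/2 = -12 kN
  R_B = wL/2 = (-3)·8/2 = -12 kN
Load 2 — point force P=12 kN at a=24/5 m (b=L-a=16/5):
  R_A = Pb/L = 12·(16/5)/8 = 24/5 kN
  R_B = Pa/L = 12·(24/5)/8 = 36/5 kN
Superposition: R_A = -36/5 kN, R_B = -24/5 kN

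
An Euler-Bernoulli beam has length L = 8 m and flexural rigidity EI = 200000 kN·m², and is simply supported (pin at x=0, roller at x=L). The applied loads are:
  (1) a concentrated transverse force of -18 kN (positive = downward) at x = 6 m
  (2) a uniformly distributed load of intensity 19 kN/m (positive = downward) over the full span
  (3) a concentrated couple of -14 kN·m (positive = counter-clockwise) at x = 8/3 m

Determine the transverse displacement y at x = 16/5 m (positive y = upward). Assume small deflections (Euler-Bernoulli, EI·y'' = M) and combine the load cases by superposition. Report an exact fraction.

y(16/5) = -102313/23437500 m

Load 1 — point force P=-18 kN at a=6 m (b=L-a=2):
  y_1 = -Pbx(L²-b²-x²)/(6LEI)  [x≤a] = -(-18)·2·(16/5)·(8²-2²-(16/5)²)/(6·8·200000) = 933/1562500 m
Load 2 — uniform load w=19 kN/m over full span:
  y_2 = -wx(L³-2Lx²+x³)/(24EI) = -19·(16/5)·(8³-2·8·(16/5)²+(16/5)³)/(24·200000) = -9424/1953125 m
Load 3 — applied couple M₀=-14 kN·m at a=8/3 m (b=L-a=16/3):
  y_3 = (M₀x³/(6L)-M₀(x-a)²/2+C₁x)/EI  [x>a] with C₁=M₀(3b²-L²)/(6L)=-56/9 = ((-14)·(16/5)³/(6·8)-(-14)·((16/5)-(8/3))²/2+(-56/9)·(16/5))/200000 = -161/1171875 m
Superposition: y = Σ y_i = -102313/23437500 m ≈ -0.004365 m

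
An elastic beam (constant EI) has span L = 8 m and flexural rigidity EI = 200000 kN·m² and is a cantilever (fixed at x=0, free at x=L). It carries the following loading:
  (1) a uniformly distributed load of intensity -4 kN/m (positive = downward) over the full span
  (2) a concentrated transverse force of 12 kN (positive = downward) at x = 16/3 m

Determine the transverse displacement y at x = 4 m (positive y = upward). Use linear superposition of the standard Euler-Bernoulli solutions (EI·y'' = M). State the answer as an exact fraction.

y(4) = 16/9375 m

Load 1 — uniform load w=-4 kN/m over full span:
  y_1 = -wx²(x²-4Lx+6L²)/(24EI) = -(-4)·4²·(4²-4·8·4+6·8²)/(24·200000) = 34/9375 m
Load 2 — point force P=12 kN at a=16/3 m (b=L-a=8/3):
  y_2 = -Px²(3a-x)/(6EI)  [x≤a] = -12·4²·(3·(16/3)-4)/(6·200000) = -6/3125 m
Superposition: y = Σ y_i = 16/9375 m ≈ 0.001707 m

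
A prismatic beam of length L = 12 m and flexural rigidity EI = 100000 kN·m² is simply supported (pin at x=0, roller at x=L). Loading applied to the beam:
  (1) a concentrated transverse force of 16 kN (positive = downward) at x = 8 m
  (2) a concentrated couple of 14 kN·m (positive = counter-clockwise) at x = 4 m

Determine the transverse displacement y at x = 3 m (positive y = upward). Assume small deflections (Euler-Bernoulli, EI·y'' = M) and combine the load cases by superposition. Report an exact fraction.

y(3) = -3409/1200000 m

Load 1 — point force P=16 kN at a=8 m (b=L-a=4):
  y_1 = -Pbx(L²-b²-x²)/(6LEI)  [x≤a] = -16·4·3·(12²-4²-3²)/(6·12·100000) = -119/37500 m
Load 2 — applied couple M₀=14 kN·m at a=4 m (b=L-a=8):
  y_2 = (M₀x³/(6L)+C₁x)/EI  [x≤a] with C₁=M₀(3b²-L²)/(6L)=28/3 = (14·3³/(6·12)+(28/3)·3)/100000 = 133/400000 m
Superposition: y = Σ y_i = -3409/1200000 m ≈ -0.002841 m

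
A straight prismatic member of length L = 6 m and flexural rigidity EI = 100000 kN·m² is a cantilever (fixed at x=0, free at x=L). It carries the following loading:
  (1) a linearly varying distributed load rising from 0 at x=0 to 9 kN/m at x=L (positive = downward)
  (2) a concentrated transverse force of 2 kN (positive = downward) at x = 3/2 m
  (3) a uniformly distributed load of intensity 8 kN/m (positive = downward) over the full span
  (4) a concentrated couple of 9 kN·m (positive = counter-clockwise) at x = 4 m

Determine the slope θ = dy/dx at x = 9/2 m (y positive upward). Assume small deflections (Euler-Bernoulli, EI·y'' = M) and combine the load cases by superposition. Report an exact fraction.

Load 1 — triangular load w₀=9 kN/m (0→w₀ over full span):
  θ_1 = (w₀Lx²/4-w₀L²x/3-w₀x⁴/(24L))/EI = (9·6·(9/2)²/4-9·6²·(9/2)/3-9·(9/2)⁴/(24·6))/100000 = -60993/25600000 rad
Load 2 — point force P=2 kN at a=3/2 m (b=L-a=9/2):
  θ_2 = -Pa²/(2EI)  [x>a] = -2·(3/2)²/(2·100000) = -9/400000 rad
Load 3 — uniform load w=8 kN/m over full span:
  θ_3 = -wx(x²-3Lx+3L²)/(6EI) = -8·(9/2)·((9/2)²-3·6·(9/2)+3·6²)/(6·100000) = -567/200000 rad
Load 4 — applied couple M₀=9 kN·m at a=4 m (b=L-a=2):
  θ_4 = M₀a/EI  [x>a] = 9·4/100000 = 9/25000 rad
Superposition: θ = Σ θ_i = -124929/25600000 rad ≈ -0.004880 rad

θ(9/2) = -124929/25600000 rad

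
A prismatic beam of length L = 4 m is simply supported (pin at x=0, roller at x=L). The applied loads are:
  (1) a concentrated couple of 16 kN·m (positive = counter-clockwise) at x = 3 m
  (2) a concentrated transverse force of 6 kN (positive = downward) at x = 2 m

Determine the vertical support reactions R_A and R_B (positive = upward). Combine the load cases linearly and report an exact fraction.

Load 1 — applied couple M₀=16 kN·m at a=3 m (b=L-a=1):
  R_A = M₀/L = 16/4 = 4 kN
  R_B = -M₀/L = -16/4 = -4 kN
Load 2 — point force P=6 kN at a=2 m (b=L-a=2):
  R_A = Pb/L = 6·2/4 = 3 kN
  R_B = Pa/L = 6·2/4 = 3 kN
Superposition: R_A = 7 kN, R_B = -1 kN

R_A = 7 kN, R_B = -1 kN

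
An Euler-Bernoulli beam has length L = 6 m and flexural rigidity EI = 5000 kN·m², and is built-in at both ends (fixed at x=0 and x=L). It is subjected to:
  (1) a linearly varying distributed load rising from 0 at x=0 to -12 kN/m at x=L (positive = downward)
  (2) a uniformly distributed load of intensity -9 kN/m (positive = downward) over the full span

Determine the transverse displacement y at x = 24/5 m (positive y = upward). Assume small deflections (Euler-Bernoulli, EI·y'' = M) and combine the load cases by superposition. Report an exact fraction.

y(24/5) = 42444/9765625 m

Load 1 — triangular load w₀=-12 kN/m (0→w₀ over full span):
  y_1 = -w₀x²(L-x)²(x+2L)/(120LEI) = -(-12)·(24/5)²·(6-(24/5))²·((24/5)+2·6)/(120·6·5000) = 18144/9765625 m
Load 2 — uniform load w=-9 kN/m over full span:
  y_2 = -wx²(L-x)²/(24EI) = -(-9)·(24/5)²·(6-(24/5))²/(24·5000) = 972/390625 m
Superposition: y = Σ y_i = 42444/9765625 m ≈ 0.004346 m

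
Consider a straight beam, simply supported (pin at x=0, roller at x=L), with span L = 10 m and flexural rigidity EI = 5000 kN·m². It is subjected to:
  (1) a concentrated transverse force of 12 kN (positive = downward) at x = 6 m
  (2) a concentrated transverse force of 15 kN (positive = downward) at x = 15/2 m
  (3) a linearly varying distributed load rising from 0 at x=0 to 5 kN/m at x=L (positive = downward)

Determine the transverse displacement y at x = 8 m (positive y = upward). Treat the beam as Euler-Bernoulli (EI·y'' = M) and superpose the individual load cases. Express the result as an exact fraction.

y(8) = -39701/400000 m

Load 1 — point force P=12 kN at a=6 m (b=L-a=4):
  y_1 = -Pa(L-x)(2Lx-a²-x²)/(6LEI)  [x>a] = -12·6·(10-8)·(2·10·8-6²-8²)/(6·10·5000) = -18/625 m
Load 2 — point force P=15 kN at a=15/2 m (b=L-a=5/2):
  y_2 = -Pa(L-x)(2Lx-a²-x²)/(6LEI)  [x>a] = -15·(15/2)·(10-8)·(2·10·8-(15/2)²-8²)/(6·10·5000) = -477/16000 m
Load 3 — triangular load w₀=5 kN/m (0→w₀ over full span):
  y_3 = -w₀x(7L⁴-10L²x²+3x⁴)/(360LEI) = -5·8·(7·10⁴-10·10²·8²+3·8⁴)/(360·10·5000) = -127/3125 m
Superposition: y = Σ y_i = -39701/400000 m ≈ -0.099252 m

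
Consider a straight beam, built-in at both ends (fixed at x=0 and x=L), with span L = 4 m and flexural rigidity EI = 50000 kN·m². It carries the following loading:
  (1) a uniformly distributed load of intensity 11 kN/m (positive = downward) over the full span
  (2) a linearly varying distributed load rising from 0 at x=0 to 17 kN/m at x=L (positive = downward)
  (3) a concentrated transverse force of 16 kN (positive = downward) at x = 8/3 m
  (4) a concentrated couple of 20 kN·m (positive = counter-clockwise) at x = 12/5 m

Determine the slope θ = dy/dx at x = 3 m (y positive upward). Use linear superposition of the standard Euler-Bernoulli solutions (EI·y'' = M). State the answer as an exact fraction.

Load 1 — uniform load w=11 kN/m over full span:
  θ_1 = -wx(L-x)(L-2x)/(12EI) = -11·3·(4-3)·(4-2·3)/(12·50000) = 11/100000 rad
Load 2 — triangular load w₀=17 kN/m (0→w₀ over full span):
  θ_2 = -w₀(2x(L-x)(L-2x)(x+2L)+x²(L-x)²)/(120LEI) = -17·(2·3·(4-3)·(4-2·3)·(3+2·4)+3²·(4-3)²)/(120·4·50000) = 697/8000000 rad
Load 3 — point force P=16 kN at a=8/3 m (b=L-a=4/3):
  θ_3 = Pa²(L-x)(2bL-(3b+a)(L-x))/(2L³EI)  [x>a] = 16·(8/3)²·(4-3)·(2·(4/3)·4-(3·(4/3)+(8/3))·(4-3))/(2·4³·50000) = 2/28125 rad
Load 4 — applied couple M₀=20 kN·m at a=12/5 m (b=L-a=8/5):
  θ_4 = (R_Ax²/2 - M_Ax - M₀(x-a))/EI  [x>a] with R_A=36/5, M_A=32/5 = ((36/5)·3²/2 - (32/5)·3 - 20·(3-(12/5)))/50000 = 3/125000 rad
Superposition: θ = Σ θ_i = 21041/72000000 rad ≈ 0.000292 rad

θ(3) = 21041/72000000 rad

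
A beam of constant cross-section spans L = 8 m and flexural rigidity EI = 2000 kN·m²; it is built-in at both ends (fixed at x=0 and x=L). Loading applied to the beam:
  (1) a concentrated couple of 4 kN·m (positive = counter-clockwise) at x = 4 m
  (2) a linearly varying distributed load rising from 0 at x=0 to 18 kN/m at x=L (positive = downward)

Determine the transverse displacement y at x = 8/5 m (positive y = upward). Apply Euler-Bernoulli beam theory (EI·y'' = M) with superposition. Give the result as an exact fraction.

Load 1 — applied couple M₀=4 kN·m at a=4 m (b=L-a=4):
  y_1 = (R_Ax³/6 - M_Ax²/2)/EI  [x≤a] with R_A=3/4, M_A=1 = ((3/4)·(8/5)³/6 - 1·(8/5)²/2)/2000 = -6/15625 m
Load 2 — triangular load w₀=18 kN/m (0→w₀ over full span):
  y_2 = -w₀x²(L-x)²(x+2L)/(120LEI) = -18·(8/5)²·(8-(8/5))²·((8/5)+2·8)/(120·8·2000) = -33792/1953125 m
Superposition: y = Σ y_i = -34542/1953125 m ≈ -0.017686 m

y(8/5) = -34542/1953125 m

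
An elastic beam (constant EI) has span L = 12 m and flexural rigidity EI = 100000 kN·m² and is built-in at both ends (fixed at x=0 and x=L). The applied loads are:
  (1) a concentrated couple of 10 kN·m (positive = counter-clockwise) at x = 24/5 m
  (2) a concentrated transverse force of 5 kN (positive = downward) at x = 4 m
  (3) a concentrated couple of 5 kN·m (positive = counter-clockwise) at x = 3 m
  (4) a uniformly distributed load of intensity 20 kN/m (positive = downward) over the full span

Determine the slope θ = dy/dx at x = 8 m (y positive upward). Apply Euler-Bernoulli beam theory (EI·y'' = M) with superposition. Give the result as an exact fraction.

Load 1 — applied couple M₀=10 kN·m at a=24/5 m (b=L-a=36/5):
  θ_1 = (R_Ax²/2 - M_Ax - M₀(x-a))/EI  [x>a] with R_A=6/5, M_A=6/5 = ((6/5)·8²/2 - (6/5)·8 - 10·(8-(24/5)))/100000 = -1/31250 rad
Load 2 — point force P=5 kN at a=4 m (b=L-a=8):
  θ_2 = Pa²(L-x)(2bL-(3b+a)(L-x))/(2L³EI)  [x>a] = 5·4²·(12-8)·(2·8·12-(3·8+4)·(12-8))/(2·12³·100000) = 1/13500 rad
Load 3 — applied couple M₀=5 kN·m at a=3 m (b=L-a=9):
  θ_3 = (R_Ax²/2 - M_Ax - M₀(x-a))/EI  [x>a] with R_A=15/32, M_A=-15/16 = ((15/32)·8²/2 - (-15/16)·8 - 5·(8-3))/100000 = -1/40000 rad
Load 4 — uniform load w=20 kN/m over full span:
  θ_4 = -wx(L-x)(L-2x)/(12EI) = -20·8·(12-8)·(12-2·8)/(12·100000) = 4/1875 rad
Superposition: θ = Σ θ_i = 58061/27000000 rad ≈ 0.002150 rad

θ(8) = 58061/27000000 rad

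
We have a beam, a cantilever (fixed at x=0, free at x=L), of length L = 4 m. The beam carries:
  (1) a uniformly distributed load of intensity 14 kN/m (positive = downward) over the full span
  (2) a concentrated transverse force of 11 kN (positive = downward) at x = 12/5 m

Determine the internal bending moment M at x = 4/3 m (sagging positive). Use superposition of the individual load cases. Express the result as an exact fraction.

M(4/3) = -2768/45 kN·m

Load 1 — uniform load w=14 kN/m over full span:
  M_1 = -w(L-x)²/2 = -14·(4-(4/3))²/2 = -448/9 kN·m
Load 2 — point force P=11 kN at a=12/5 m (b=L-a=8/5):
  M_2 = -P(a-x)  [x≤a] = -11·((12/5)-(4/3)) = -176/15 kN·m
Superposition: M = Σ M_i = -2768/45 kN·m ≈ -61.511111 kN·m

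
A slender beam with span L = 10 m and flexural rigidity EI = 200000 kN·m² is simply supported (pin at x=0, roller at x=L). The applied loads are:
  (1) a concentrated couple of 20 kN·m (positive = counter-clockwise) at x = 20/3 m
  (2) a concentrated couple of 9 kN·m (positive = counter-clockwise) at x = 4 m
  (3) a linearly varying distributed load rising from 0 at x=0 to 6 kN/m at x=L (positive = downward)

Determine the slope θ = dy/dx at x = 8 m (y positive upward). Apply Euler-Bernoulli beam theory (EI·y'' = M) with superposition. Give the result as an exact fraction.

Load 1 — applied couple M₀=20 kN·m at a=20/3 m (b=L-a=10/3):
  θ_1 = (M₀x²/(2L)-M₀(x-a)+C₁)/EI  [x>a] with C₁=M₀(3b²-L²)/(6L)=-200/9 = (20·8²/(2·10)-20·(8-(20/3))+(-200/9))/200000 = 17/225000 rad
Load 2 — applied couple M₀=9 kN·m at a=4 m (b=L-a=6):
  θ_2 = (M₀x²/(2L)-M₀(x-a)+C₁)/EI  [x>a] with C₁=M₀(3b²-L²)/(6L)=6/5 = (9·8²/(2·10)-9·(8-4)+(6/5))/200000 = -3/100000 rad
Load 3 — triangular load w₀=6 kN/m (0→w₀ over full span):
  θ_3 = -w₀(7L⁴-30L²x²+15x⁴)/(360LEI) = -6·(7·10⁴-30·10²·8²+15·8⁴)/(360·10·200000) = 757/1500000 rad
Superposition: θ = Σ θ_i = 619/1125000 rad ≈ 0.000550 rad

θ(8) = 619/1125000 rad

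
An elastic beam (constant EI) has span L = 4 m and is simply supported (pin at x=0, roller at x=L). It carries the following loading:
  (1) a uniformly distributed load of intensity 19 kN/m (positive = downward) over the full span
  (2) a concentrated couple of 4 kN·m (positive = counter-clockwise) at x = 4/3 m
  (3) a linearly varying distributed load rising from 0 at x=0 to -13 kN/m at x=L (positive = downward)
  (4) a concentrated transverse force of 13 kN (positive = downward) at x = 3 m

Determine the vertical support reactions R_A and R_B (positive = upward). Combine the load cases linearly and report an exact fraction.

R_A = 403/12 kN, R_B = 353/12 kN

Load 1 — uniform load w=19 kN/m over full span:
  R_A = wL/2 = 19·4/2 = 38 kN
  R_B = wL/2 = 19·4/2 = 38 kN
Load 2 — applied couple M₀=4 kN·m at a=4/3 m (b=L-a=8/3):
  R_A = M₀/L = 4/4 = 1 kN
  R_B = -M₀/L = -4/4 = -1 kN
Load 3 — triangular load w₀=-13 kN/m (0→w₀ over full span):
  R_A = w₀L/6 = (-13)·4/6 = -26/3 kN
  R_B = w₀L/3 = (-13)·4/3 = -52/3 kN
Load 4 — point force P=13 kN at a=3 m (b=L-a=1):
  R_A = Pb/L = 13·1/4 = 13/4 kN
  R_B = Pa/L = 13·3/4 = 39/4 kN
Superposition: R_A = 403/12 kN, R_B = 353/12 kN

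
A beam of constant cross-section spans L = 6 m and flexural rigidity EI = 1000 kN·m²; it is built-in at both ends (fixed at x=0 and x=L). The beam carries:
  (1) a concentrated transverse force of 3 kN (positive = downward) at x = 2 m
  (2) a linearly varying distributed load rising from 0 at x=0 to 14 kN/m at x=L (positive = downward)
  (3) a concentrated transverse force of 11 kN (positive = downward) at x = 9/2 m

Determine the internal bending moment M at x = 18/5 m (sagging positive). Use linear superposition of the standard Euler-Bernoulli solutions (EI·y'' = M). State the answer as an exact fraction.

Load 1 — point force P=3 kN at a=2 m (b=L-a=4):
  M_1 = Pa²(a+3b)(L-x)/L³ - Pa²b/L²  [x>a] = 3·2²·(2+3·4)·(6-(18/5))/6³ - 3·2²·4/6² = 8/15 kN·m
Load 2 — triangular load w₀=14 kN/m (0→w₀ over full span):
  M_2 = 3w₀Lx/20 - w₀L²/30 - w₀x³/(6L) = 3·14·6·(18/5)/20 - 14·6²/30 - 14·(18/5)³/(6·6) = 1302/125 kN·m
Load 3 — point force P=11 kN at a=9/2 m (b=L-a=3/2):
  M_3 = Pb²(3a+b)x/L³ - Pab²/L²  [x≤a] = 11·(3/2)²·(3·(9/2)+(3/2))·(18/5)/6³ - 11·(9/2)·(3/2)²/6² = 99/32 kN·m
Superposition: M = Σ M_i = 168517/12000 kN·m ≈ 14.043083 kN·m

M(18/5) = 168517/12000 kN·m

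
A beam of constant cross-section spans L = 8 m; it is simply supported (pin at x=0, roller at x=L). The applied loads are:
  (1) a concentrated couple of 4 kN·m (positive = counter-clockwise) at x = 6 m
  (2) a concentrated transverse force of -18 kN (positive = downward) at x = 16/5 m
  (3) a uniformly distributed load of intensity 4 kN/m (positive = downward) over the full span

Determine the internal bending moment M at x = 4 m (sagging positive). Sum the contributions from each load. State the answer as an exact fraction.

Load 1 — applied couple M₀=4 kN·m at a=6 m (b=L-a=2):
  M_1 = M₀x/L  [x≤a] = 4·4/8 = 2 kN·m
Load 2 — point force P=-18 kN at a=16/5 m (b=L-a=24/5):
  M_2 = Pa(L-x)/L  [x>a] = (-18)·(16/5)·(8-4)/8 = -144/5 kN·m
Load 3 — uniform load w=4 kN/m over full span:
  M_3 = wx(L-x)/2 = 4·4·(8-4)/2 = 32 kN·m
Superposition: M = Σ M_i = 26/5 kN·m ≈ 5.200000 kN·m

M(4) = 26/5 kN·m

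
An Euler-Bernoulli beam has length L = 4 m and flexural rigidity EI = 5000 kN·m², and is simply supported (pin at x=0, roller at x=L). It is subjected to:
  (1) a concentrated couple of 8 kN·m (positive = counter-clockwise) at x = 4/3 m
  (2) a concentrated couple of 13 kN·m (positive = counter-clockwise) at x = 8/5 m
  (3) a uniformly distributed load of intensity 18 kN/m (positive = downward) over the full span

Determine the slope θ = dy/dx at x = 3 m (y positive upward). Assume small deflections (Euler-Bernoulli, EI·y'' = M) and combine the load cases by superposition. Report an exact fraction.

Load 1 — applied couple M₀=8 kN·m at a=4/3 m (b=L-a=8/3):
  θ_1 = (M₀x²/(2L)-M₀(x-a)+C₁)/EI  [x>a] with C₁=M₀(3b²-L²)/(6L)=16/9 = (8·3²/(2·4)-8·(3-(4/3))+(16/9))/5000 = -23/45000 rad
Load 2 — applied couple M₀=13 kN·m at a=8/5 m (b=L-a=12/5):
  θ_2 = (M₀x²/(2L)-M₀(x-a)+C₁)/EI  [x>a] with C₁=M₀(3b²-L²)/(6L)=52/75 = (13·3²/(2·4)-13·(3-(8/5))+(52/75))/5000 = -1729/3000000 rad
Load 3 — uniform load w=18 kN/m over full span:
  θ_3 = -w(L³-6Lx²+4x³)/(24EI) = -18·(4³-6·4·3²+4·3³)/(24·5000) = 33/5000 rad
Superposition: θ = Σ θ_i = 49613/9000000 rad ≈ 0.005513 rad

θ(3) = 49613/9000000 rad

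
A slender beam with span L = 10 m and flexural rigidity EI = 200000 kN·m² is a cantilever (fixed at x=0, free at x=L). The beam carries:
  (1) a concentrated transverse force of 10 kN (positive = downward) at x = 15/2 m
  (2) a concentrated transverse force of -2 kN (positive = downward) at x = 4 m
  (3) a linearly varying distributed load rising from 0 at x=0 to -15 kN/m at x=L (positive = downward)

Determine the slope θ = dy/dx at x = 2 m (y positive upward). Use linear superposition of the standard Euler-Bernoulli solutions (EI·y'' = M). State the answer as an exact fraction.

Load 1 — point force P=10 kN at a=15/2 m (b=L-a=5/2):
  θ_1 = -Px(2a-x)/(2EI)  [x≤a] = -10·2·(2·(15/2)-2)/(2·200000) = -13/20000 rad
Load 2 — point force P=-2 kN at a=4 m (b=L-a=6):
  θ_2 = -Px(2a-x)/(2EI)  [x≤a] = -(-2)·2·(2·4-2)/(2·200000) = 3/50000 rad
Load 3 — triangular load w₀=-15 kN/m (0→w₀ over full span):
  θ_3 = (w₀Lx²/4-w₀L²x/3-w₀x⁴/(24L))/EI = ((-15)·10·2²/4-(-15)·10²·2/3-(-15)·2⁴/(24·10))/200000 = 851/200000 rad
Superposition: θ = Σ θ_i = 733/200000 rad ≈ 0.003665 rad

θ(2) = 733/200000 rad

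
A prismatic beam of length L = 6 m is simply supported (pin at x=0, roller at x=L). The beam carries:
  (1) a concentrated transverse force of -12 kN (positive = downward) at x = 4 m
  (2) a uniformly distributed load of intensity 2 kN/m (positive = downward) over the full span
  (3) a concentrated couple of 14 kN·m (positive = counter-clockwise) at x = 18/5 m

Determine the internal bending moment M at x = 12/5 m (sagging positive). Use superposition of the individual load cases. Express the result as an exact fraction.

Load 1 — point force P=-12 kN at a=4 m (b=L-a=2):
  M_1 = Pbx/L  [x≤a] = (-12)·2·(12/5)/6 = -48/5 kN·m
Load 2 — uniform load w=2 kN/m over full span:
  M_2 = wx(L-x)/2 = 2·(12/5)·(6-(12/5))/2 = 216/25 kN·m
Load 3 — applied couple M₀=14 kN·m at a=18/5 m (b=L-a=12/5):
  M_3 = M₀x/L  [x≤a] = 14·(12/5)/6 = 28/5 kN·m
Superposition: M = Σ M_i = 116/25 kN·m ≈ 4.640000 kN·m

M(12/5) = 116/25 kN·m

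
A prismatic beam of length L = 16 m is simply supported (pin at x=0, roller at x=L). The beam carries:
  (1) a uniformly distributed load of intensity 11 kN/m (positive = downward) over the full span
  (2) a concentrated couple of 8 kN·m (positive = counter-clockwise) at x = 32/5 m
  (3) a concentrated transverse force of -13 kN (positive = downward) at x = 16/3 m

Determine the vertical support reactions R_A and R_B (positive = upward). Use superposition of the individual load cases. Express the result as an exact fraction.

Load 1 — uniform load w=11 kN/m over full span:
  R_A = wL/2 = 11·16/2 = 88 kN
  R_B = wL/2 = 11·16/2 = 88 kN
Load 2 — applied couple M₀=8 kN·m at a=32/5 m (b=L-a=48/5):
  R_A = M₀/L = 8/16 = 1/2 kN
  R_B = -M₀/L = -8/16 = -1/2 kN
Load 3 — point force P=-13 kN at a=16/3 m (b=L-a=32/3):
  R_A = Pb/L = (-13)·(32/3)/16 = -26/3 kN
  R_B = Pa/L = (-13)·(16/3)/16 = -13/3 kN
Superposition: R_A = 479/6 kN, R_B = 499/6 kN

R_A = 479/6 kN, R_B = 499/6 kN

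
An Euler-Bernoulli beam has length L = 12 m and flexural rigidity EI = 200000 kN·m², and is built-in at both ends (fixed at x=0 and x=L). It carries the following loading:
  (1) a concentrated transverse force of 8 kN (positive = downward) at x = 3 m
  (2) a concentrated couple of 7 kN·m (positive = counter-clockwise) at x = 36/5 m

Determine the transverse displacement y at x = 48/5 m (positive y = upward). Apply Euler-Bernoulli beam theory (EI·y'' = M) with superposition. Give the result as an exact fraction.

y(48/5) = -7497/156250000 m

Load 1 — point force P=8 kN at a=3 m (b=L-a=9):
  y_1 = -Pa²(L-x)²(3bL-(3b+a)(L-x))/(6L³EI)  [x>a] = -8·3²·(12-(48/5))²·(3·9·12-(3·9+3)·(12-(48/5)))/(6·12³·200000) = -63/1250000 m
Load 2 — applied couple M₀=7 kN·m at a=36/5 m (b=L-a=24/5):
  y_2 = (R_Ax³/6 - M_Ax²/2 - M₀(x-a)²/2)/EI  [x>a] with R_A=21/25, M_A=56/25 = ((21/25)·(48/5)³/6 - (56/25)·(48/5)²/2 - 7·((48/5)-(36/5))²/2)/200000 = 189/78125000 m
Superposition: y = Σ y_i = -7497/156250000 m ≈ -0.000048 m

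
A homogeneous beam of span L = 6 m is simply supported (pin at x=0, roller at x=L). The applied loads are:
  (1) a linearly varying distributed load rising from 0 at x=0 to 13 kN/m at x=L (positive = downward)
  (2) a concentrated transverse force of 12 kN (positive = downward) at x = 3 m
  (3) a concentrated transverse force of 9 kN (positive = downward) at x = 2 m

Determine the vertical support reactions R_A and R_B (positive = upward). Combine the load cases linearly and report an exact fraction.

R_A = 25 kN, R_B = 35 kN

Load 1 — triangular load w₀=13 kN/m (0→w₀ over full span):
  R_A = w₀L/6 = 13·6/6 = 13 kN
  R_B = w₀L/3 = 13·6/3 = 26 kN
Load 2 — point force P=12 kN at a=3 m (b=L-a=3):
  R_A = Pb/L = 12·3/6 = 6 kN
  R_B = Pa/L = 12·3/6 = 6 kN
Load 3 — point force P=9 kN at a=2 m (b=L-a=4):
  R_A = Pb/L = 9·4/6 = 6 kN
  R_B = Pa/L = 9·2/6 = 3 kN
Superposition: R_A = 25 kN, R_B = 35 kN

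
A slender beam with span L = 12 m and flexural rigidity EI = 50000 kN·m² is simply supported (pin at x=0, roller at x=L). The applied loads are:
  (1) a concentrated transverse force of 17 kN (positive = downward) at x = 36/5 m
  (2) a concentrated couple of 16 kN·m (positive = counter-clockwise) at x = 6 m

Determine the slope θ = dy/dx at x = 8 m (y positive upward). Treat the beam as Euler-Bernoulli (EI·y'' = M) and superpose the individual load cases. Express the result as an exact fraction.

θ(8) = 1822/1171875 rad

Load 1 — point force P=17 kN at a=36/5 m (b=L-a=24/5):
  θ_1 = -Pa(2L²-6Lx+3x²+a²)/(6LEI)  [x>a] = -17·(36/5)·(2·12²-6·12·8+3·8²+(36/5)²)/(6·12·50000) = 1173/781250 rad
Load 2 — applied couple M₀=16 kN·m at a=6 m (b=L-a=6):
  θ_2 = (M₀x²/(2L)-M₀(x-a)+C₁)/EI  [x>a] with C₁=M₀(3b²-L²)/(6L)=-8 = (16·8²/(2·12)-16·(8-6)+(-8))/50000 = 1/18750 rad
Superposition: θ = Σ θ_i = 1822/1171875 rad ≈ 0.001555 rad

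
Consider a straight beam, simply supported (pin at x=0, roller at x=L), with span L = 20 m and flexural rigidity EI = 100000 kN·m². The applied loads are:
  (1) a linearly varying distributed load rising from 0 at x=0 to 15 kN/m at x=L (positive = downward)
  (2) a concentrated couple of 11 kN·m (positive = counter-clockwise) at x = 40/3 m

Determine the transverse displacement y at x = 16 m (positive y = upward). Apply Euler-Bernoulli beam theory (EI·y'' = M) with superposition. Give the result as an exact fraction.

Load 1 — triangular load w₀=15 kN/m (0→w₀ over full span):
  y_1 = -w₀x(7L⁴-10L²x²+3x⁴)/(360LEI) = -15·16·(7·20⁴-10·20²·16²+3·16⁴)/(360·20·100000) = -1524/15625 m
Load 2 — applied couple M₀=11 kN·m at a=40/3 m (b=L-a=20/3):
  y_2 = (M₀x³/(6L)-M₀(x-a)²/2+C₁x)/EI  [x>a] with C₁=M₀(3b²-L²)/(6L)=-220/9 = (11·16³/(6·20)-11·(16-(40/3))²/2+(-220/9)·16)/100000 = -77/140625 m
Superposition: y = Σ y_i = -13793/140625 m ≈ -0.098084 m

y(16) = -13793/140625 m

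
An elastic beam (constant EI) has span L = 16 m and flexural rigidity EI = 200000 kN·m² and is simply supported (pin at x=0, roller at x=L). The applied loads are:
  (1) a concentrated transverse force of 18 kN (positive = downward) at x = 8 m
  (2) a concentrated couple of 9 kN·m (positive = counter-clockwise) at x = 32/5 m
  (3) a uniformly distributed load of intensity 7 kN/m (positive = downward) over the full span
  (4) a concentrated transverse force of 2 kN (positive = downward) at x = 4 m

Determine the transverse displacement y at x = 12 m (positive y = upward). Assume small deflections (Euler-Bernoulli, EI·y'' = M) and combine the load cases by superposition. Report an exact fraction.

Load 1 — point force P=18 kN at a=8 m (b=L-a=8):
  y_1 = -Pa(L-x)(2Lx-a²-x²)/(6LEI)  [x>a] = -18·8·(16-12)·(2·16·12-8²-12²)/(6·16·200000) = -33/6250 m
Load 2 — applied couple M₀=9 kN·m at a=32/5 m (b=L-a=48/5):
  y_2 = (M₀x³/(6L)-M₀(x-a)²/2+C₁x)/EI  [x>a] with C₁=M₀(3b²-L²)/(6L)=48/25 = (9·12³/(6·16)-9·(12-(32/5))²/2+(48/25)·12)/200000 = 549/2500000 m
Load 3 — uniform load w=7 kN/m over full span:
  y_3 = -wx(L³-2Lx²+x³)/(24EI) = -7·12·(16³-2·16·12²+12³)/(24·200000) = -133/6250 m
Load 4 — point force P=2 kN at a=4 m (b=L-a=12):
  y_4 = -Pa(L-x)(2Lx-a²-x²)/(6LEI)  [x>a] = -2·4·(16-12)·(2·16·12-4²-12²)/(6·16·200000) = -7/18750 m
Superposition: y = Σ y_i = -200353/7500000 m ≈ -0.026714 m

y(12) = -200353/7500000 m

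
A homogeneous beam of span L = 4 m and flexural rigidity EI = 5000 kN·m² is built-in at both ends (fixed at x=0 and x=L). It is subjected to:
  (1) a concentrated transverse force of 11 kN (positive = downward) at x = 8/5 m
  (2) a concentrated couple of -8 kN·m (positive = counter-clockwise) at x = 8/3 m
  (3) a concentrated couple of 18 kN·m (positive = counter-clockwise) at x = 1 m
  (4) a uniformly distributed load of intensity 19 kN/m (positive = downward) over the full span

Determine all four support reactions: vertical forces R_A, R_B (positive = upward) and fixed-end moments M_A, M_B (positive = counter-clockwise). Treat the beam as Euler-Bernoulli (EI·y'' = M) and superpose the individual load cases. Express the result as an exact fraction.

R_A = 285143/6000 kN, M_A = 76883/3000 kN·m, R_B = 236857/6000 kN, M_B = -71797/3000 kN·m

Load 1 — point force P=11 kN at a=8/5 m (b=L-a=12/5):
  R_A = Pb²(3a+b)/L³ = 11·(12/5)²·(3·(8/5)+(12/5))/4³ = 891/125 kN
  M_A = Pab²/L² = 11·(8/5)·(12/5)²/4² = 792/125 kN·m
  R_B = Pa²(a+3b)/L³ = 11·(8/5)²·((8/5)+3·(12/5))/4³ = 484/125 kN
  M_B = -Pa²b/L² = -11·(8/5)²·(12/5)/4² = -528/125 kN·m
Load 2 — applied couple M₀=-8 kN·m at a=8/3 m (b=L-a=4/3):
  R_A = 6M₀ab/L³ = 6·(-8)·(8/3)·(4/3)/4³ = -8/3 kN
  M_A = M₀b(2a-b)/L² = (-8)·(4/3)·(2·(8/3)-(4/3))/4² = -8/3 kN·m
  R_B = -6M₀ab/L³ = -6·(-8)·(8/3)·(4/3)/4³ = 8/3 kN
  M_B = M₀a(2b-a)/L² = (-8)·(8/3)·(2·(4/3)-(8/3))/4² = 0 kN·m
Load 3 — applied couple M₀=18 kN·m at a=1 m (b=L-a=3):
  R_A = 6M₀ab/L³ = 6·18·1·3/4³ = 81/16 kN
  M_A = M₀b(2a-b)/L² = 18·3·(2·1-3)/4² = -27/8 kN·m
  R_B = -6M₀ab/L³ = -6·18·1·3/4³ = -81/16 kN
  M_B = M₀a(2b-a)/L² = 18·1·(2·3-1)/4² = 45/8 kN·m
Load 4 — uniform load w=19 kN/m over full span:
  R_A = wL/2 = 19·4/2 = 38 kN
  M_A = wL²/12 = 19·4²/12 = 76/3 kN·m
  R_B = wL/2 = 19·4/2 = 38 kN
  M_B = -wL²/12 = -19·4²/12 = -76/3 kN·m
Superposition: R_A = 285143/6000 kN, M_A = 76883/3000 kN·m, R_B = 236857/6000 kN, M_B = -71797/3000 kN·m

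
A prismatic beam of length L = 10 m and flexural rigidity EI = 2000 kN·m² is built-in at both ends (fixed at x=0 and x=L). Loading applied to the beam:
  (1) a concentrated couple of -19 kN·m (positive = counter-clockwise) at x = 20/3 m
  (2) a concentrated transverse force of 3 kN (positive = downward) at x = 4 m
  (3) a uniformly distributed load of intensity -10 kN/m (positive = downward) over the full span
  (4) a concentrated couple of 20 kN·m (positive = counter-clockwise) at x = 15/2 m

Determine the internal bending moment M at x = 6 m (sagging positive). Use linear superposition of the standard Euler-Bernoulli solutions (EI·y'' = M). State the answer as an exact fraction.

M(6) = -55409/1500 kN·m

Load 1 — applied couple M₀=-19 kN·m at a=20/3 m (b=L-a=10/3):
  M_1 = R_Ax - M_A  [x≤a] with R_A=-38/15, M_A=-19/3 = (-38/15)·6 - (-19/3) = -133/15 kN·m
Load 2 — point force P=3 kN at a=4 m (b=L-a=6):
  M_2 = Pa²(a+3b)(L-x)/L³ - Pa²b/L²  [x>a] = 3·4²·(4+3·6)·(10-6)/10³ - 3·4²·6/10² = 168/125 kN·m
Load 3 — uniform load w=-10 kN/m over full span:
  M_3 = wLx/2 - wL²/12 - wx²/2 = (-10)·10·6/2 - (-10)·10²/12 - (-10)·6²/2 = -110/3 kN·m
Load 4 — applied couple M₀=20 kN·m at a=15/2 m (b=L-a=5/2):
  M_4 = R_Ax - M_A  [x≤a] with R_A=9/4, M_A=25/4 = (9/4)·6 - (25/4) = 29/4 kN·m
Superposition: M = Σ M_i = -55409/1500 kN·m ≈ -36.939333 kN·m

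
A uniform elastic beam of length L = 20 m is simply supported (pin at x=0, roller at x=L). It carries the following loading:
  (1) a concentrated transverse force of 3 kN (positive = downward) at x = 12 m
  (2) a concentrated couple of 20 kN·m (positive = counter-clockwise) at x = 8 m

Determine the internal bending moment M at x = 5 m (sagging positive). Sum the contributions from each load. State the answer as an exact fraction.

Load 1 — point force P=3 kN at a=12 m (b=L-a=8):
  M_1 = Pbx/L  [x≤a] = 3·8·5/20 = 6 kN·m
Load 2 — applied couple M₀=20 kN·m at a=8 m (b=L-a=12):
  M_2 = M₀x/L  [x≤a] = 20·5/20 = 5 kN·m
Superposition: M = Σ M_i = 11 kN·m ≈ 11.000000 kN·m

M(5) = 11 kN·m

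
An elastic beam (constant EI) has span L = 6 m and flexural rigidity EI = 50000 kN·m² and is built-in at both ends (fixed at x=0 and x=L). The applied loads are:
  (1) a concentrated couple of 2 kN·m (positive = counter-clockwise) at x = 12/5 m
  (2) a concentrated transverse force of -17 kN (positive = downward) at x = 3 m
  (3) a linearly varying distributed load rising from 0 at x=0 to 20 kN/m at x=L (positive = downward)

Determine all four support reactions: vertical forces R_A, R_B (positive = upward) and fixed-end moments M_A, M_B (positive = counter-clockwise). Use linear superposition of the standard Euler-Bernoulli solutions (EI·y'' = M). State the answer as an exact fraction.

Load 1 — applied couple M₀=2 kN·m at a=12/5 m (b=L-a=18/5):
  R_A = 6M₀ab/L³ = 6·2·(12/5)·(18/5)/6³ = 12/25 kN
  M_A = M₀b(2a-b)/L² = 2·(18/5)·(2·(12/5)-(18/5))/6² = 6/25 kN·m
  R_B = -6M₀ab/L³ = -6·2·(12/5)·(18/5)/6³ = -12/25 kN
  M_B = M₀a(2b-a)/L² = 2·(12/5)·(2·(18/5)-(12/5))/6² = 16/25 kN·m
Load 2 — point force P=-17 kN at a=3 m (b=L-a=3):
  R_A = Pb²(3a+b)/L³ = (-17)·3²·(3·3+3)/6³ = -17/2 kN
  M_A = Pab²/L² = (-17)·3·3²/6² = -51/4 kN·m
  R_B = Pa²(a+3b)/L³ = (-17)·3²·(3+3·3)/6³ = -17/2 kN
  M_B = -Pa²b/L² = -(-17)·3²·3/6² = 51/4 kN·m
Load 3 — triangular load w₀=20 kN/m (0→w₀ over full span):
  R_A = 3w₀L/20 = 3·20·6/20 = 18 kN
  M_A = w₀L²/30 = 20·6²/30 = 24 kN·m
  R_B = 7w₀L/20 = 7·20·6/20 = 42 kN
  M_B = -w₀L²/20 = -20·6²/20 = -36 kN·m
Superposition: R_A = 499/50 kN, M_A = 1149/100 kN·m, R_B = 1651/50 kN, M_B = -2261/100 kN·m

R_A = 499/50 kN, M_A = 1149/100 kN·m, R_B = 1651/50 kN, M_B = -2261/100 kN·m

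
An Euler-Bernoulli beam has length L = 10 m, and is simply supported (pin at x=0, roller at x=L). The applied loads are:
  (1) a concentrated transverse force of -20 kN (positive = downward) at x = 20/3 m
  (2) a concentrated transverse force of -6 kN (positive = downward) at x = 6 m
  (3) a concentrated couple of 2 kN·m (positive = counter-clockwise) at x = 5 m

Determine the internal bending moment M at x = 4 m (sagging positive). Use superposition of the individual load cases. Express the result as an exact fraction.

M(4) = -532/15 kN·m

Load 1 — point force P=-20 kN at a=20/3 m (b=L-a=10/3):
  M_1 = Pbx/L  [x≤a] = (-20)·(10/3)·4/10 = -80/3 kN·m
Load 2 — point force P=-6 kN at a=6 m (b=L-a=4):
  M_2 = Pbx/L  [x≤a] = (-6)·4·4/10 = -48/5 kN·m
Load 3 — applied couple M₀=2 kN·m at a=5 m (b=L-a=5):
  M_3 = M₀x/L  [x≤a] = 2·4/10 = 4/5 kN·m
Superposition: M = Σ M_i = -532/15 kN·m ≈ -35.466667 kN·m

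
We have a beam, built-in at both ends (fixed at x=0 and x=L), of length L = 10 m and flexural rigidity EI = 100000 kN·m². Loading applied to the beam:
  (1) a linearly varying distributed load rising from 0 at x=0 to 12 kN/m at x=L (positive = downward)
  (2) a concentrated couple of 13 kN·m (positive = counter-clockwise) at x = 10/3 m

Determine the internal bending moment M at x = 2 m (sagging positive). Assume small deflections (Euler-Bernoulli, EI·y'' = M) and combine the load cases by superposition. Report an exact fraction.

Load 1 — triangular load w₀=12 kN/m (0→w₀ over full span):
  M_1 = 3w₀Lx/20 - w₀L²/30 - w₀x³/(6L) = 3·12·10·2/20 - 12·10²/30 - 12·2³/(6·10) = -28/5 kN·m
Load 2 — applied couple M₀=13 kN·m at a=10/3 m (b=L-a=20/3):
  M_2 = R_Ax - M_A  [x≤a] with R_A=26/15, M_A=0 = (26/15)·2 - 0 = 52/15 kN·m
Superposition: M = Σ M_i = -32/15 kN·m ≈ -2.133333 kN·m

M(2) = -32/15 kN·m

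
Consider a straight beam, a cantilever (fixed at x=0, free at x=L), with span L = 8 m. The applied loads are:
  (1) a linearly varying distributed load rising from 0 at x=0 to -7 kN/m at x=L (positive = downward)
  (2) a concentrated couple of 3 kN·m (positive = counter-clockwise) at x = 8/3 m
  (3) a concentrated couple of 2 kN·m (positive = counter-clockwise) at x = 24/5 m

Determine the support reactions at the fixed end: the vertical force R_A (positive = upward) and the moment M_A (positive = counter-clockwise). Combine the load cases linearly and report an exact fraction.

R_A = -28 kN, M_A = -463/3 kN·m

Load 1 — triangular load w₀=-7 kN/m (0→w₀ over full span):
  R_A = w₀L/2 = (-7)·8/2 = -28 kN
  M_A = w₀L²/3 = (-7)·8²/3 = -448/3 kN·m
Load 2 — applied couple M₀=3 kN·m at a=8/3 m (b=L-a=16/3):
  R_A = 0 kN
  M_A = -M₀ = -3 kN·m
Load 3 — applied couple M₀=2 kN·m at a=24/5 m (b=L-a=16/5):
  R_A = 0 kN
  M_A = -M₀ = -2 kN·m
Superposition: R_A = -28 kN, M_A = -463/3 kN·m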